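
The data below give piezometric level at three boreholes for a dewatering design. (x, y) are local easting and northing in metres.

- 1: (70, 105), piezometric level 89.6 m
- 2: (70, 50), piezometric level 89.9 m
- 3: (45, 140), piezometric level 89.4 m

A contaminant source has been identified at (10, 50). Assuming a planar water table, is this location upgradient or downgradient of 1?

With h = a·x + b·y + c and 1 as origin, the differences give:
  0·a + (-55)·b = +0.3
  (-25)·a + 35·b = -0.2
Eliminate b (×35 and ×(-55), subtract): -1375·a = -0.50 → a = ∂h/∂x = +0.0003636
Back-substitute: b = ∂h/∂y = -0.005455.
Head at (10, 50) = 89.6 + (+0.0003636)·(-60) + (-0.005455)·(-55) = 89.88 m.
That is higher than the 89.6 m at 1, so the point is upgradient.

upgradient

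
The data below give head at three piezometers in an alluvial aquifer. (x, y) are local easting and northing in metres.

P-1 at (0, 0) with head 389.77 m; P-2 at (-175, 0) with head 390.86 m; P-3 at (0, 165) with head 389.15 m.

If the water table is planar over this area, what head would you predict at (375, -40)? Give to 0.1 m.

∂h/∂x = (390.86 − 389.77) / (-175 − 0) = -0.006229
∂h/∂y = (389.15 − 389.77) / (165 − 0) = -0.003758
h(375, -40) = 389.77 + (-0.006229)·(375) + (-0.003758)·(-40) = 389.77 -2.336 +0.150 = 387.585 m.

387.6 m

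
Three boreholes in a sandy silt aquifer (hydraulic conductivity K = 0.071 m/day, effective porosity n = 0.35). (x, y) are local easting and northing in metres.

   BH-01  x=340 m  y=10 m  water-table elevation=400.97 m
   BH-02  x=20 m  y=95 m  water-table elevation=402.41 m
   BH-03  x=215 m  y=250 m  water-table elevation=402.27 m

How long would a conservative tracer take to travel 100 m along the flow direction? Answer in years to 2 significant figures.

Taking BH-01 as reference: BH-02−BH-01 = (-320, 85, +1.44); BH-03−BH-01 = (-125, 240, +1.30).
Determinant of the coordinate differences = (-320)·240 − (-125)·85 = -66175.
∂h/∂x = [(+1.44)·240 − (+1.30)·85] / -66175 = -0.003553
∂h/∂y = [(-320)·(+1.30) − (-125)·(+1.44)] / -66175 = +0.003566
|∇h| = √(-0.003553² + 0.003566²) = 0.005034
Seepage velocity v = K·i/n = 0.071 × 0.005034 / 0.35 = 0.001021 m/day.
t = 100 / 0.001021 = 9.794e+04 days = 268 years.

270 years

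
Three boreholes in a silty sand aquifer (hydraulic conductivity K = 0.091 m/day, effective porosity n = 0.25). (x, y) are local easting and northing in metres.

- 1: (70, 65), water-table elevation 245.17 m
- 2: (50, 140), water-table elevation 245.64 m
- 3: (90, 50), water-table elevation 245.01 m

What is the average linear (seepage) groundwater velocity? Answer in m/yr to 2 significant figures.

0.88 m/yr

Differences from 1: to 2 (Δx, Δy, Δh) = (-20, 75, +0.47); to 3 = (20, -15, -0.16).
Solve a·Δx + b·Δy = Δh: det = (-20)·(-15) − 20·75 = -1200.
∂h/∂x = [(+0.47)·(-15) − (-0.16)·75] / -1200 = -0.004125
∂h/∂y = [(-20)·(-0.16) − 20·(+0.47)] / -1200 = +0.005167
|∇h| = √(-0.004125² + 0.005167²) = 0.006612
Seepage velocity v = K·i/n = 0.091 × 0.006612 / 0.25 = 0.002407 m/day = 0.8792 m/yr.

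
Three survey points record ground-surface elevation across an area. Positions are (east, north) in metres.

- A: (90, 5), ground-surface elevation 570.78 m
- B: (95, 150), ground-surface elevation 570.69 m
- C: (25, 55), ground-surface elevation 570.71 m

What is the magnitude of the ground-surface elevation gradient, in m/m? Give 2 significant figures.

Taking A as reference: B−A = (5, 145, -0.09); C−A = (-65, 50, -0.07).
Solve a·Δx + b·Δy = Δz: det = 5·50 − (-65)·145 = 9675.
∂z/∂x = [(-0.09)·50 − (-0.07)·145] / 9675 = +0.0005840
∂z/∂y = [5·(-0.07) − (-65)·(-0.09)] / 9675 = -0.0006408
|∇f| = √(0.0005840² + -0.0006408²) = 0.000867 m/m

0.00087 m/m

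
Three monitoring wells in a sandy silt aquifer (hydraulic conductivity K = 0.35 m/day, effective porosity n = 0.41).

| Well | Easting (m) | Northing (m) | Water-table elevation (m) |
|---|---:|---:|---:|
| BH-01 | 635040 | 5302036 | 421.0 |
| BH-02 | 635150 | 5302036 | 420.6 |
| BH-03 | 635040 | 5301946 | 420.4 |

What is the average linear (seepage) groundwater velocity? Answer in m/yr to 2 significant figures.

∂h/∂x = (420.6 − 421.0) / (635150 − 635040) = -0.003636
∂h/∂y = (420.4 − 421.0) / (5301946 − 5302036) = +0.006667
|∇h| = √(-0.003636² + 0.006667²) = 0.007594
Seepage velocity v = K·i/n = 0.35 × 0.007594 / 0.41 = 0.006483 m/day = 2.368 m/yr.

2.4 m/yr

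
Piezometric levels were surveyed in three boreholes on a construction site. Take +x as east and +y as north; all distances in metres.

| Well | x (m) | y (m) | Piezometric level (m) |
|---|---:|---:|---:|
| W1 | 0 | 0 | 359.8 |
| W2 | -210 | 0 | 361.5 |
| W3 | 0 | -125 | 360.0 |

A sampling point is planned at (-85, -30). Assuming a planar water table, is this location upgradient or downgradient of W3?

upgradient

∂h/∂x = (361.5 − 359.8) / (-210 − 0) = -0.008095
∂h/∂y = (360.0 − 359.8) / (-125 − 0) = -0.001600
Head at (-85, -30) = 359.8 + (-0.008095)·(-85) + (-0.001600)·(-30) = 360.54 m.
That is higher than the 360.0 m at W3, so the point is upgradient.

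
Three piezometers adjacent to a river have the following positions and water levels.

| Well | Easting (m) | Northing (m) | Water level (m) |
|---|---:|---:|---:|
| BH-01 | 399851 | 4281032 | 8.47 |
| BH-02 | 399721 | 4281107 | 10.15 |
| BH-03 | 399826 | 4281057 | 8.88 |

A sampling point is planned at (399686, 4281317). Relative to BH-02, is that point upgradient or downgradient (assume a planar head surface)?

upgradient

With h = a·x + b·y + c and BH-01 as origin, the differences give:
  (-130)·a + 75·b = +1.68
  (-25)·a + 25·b = +0.41
Eliminate b (×25 and ×75, subtract): -1375·a = 11.250 → a = ∂h/∂x = -0.008182
Back-substitute: b = ∂h/∂y = +0.008218.
Head at (399686, 4281317) = 8.47 + (-0.008182)·(-165) + (+0.008218)·(285) = 12.16 m.
That is higher than the 10.15 m at BH-02, so the point is upgradient.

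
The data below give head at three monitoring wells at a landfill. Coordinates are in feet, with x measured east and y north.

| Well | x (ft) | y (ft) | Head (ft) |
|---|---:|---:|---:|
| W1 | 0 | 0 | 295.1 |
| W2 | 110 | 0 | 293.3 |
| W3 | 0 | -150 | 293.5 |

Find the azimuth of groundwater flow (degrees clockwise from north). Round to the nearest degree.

123°

∂h/∂x = (293.3 − 295.1) / (110 − 0) = -0.01636
∂h/∂y = (293.5 − 295.1) / (-150 − 0) = +0.01067
Flow direction (−∇h) has components (+0.01636 E, -0.01067 N).
Azimuth = atan2(E, N) = atan2(+0.01636, -0.01067) = 123.1° ≈ 123°.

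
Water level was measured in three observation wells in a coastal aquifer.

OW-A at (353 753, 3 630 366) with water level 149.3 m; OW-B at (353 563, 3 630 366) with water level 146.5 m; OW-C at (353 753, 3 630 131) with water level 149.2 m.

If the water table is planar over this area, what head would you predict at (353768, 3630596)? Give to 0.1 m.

∂h/∂x = (146.5 − 149.3) / (353563 − 353753) = +0.01474
∂h/∂y = (149.2 − 149.3) / (3630131 − 3630366) = +0.0004255
h(353768, 3630596) = 149.3 + (+0.01474)·(15) + (+0.0004255)·(230) = 149.3 +0.221 +0.098 = 149.619 m.

149.6 m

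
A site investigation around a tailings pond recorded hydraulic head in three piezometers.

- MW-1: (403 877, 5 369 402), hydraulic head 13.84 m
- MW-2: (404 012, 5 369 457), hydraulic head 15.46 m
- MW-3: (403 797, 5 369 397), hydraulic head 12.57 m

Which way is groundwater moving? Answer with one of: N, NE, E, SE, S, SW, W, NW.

NW

With h = a·x + b·y + c and MW-1 as origin, the differences give:
  135·a + 55·b = +1.62
  (-80)·a + (-5)·b = -1.27
Eliminate b (×(-5) and ×55, subtract): 3725·a = 61.750 → a = ∂h/∂x = +0.01658
Back-substitute: b = ∂h/∂y = -0.01123.
Flow = −∇h = (-0.01658 east, +0.01123 north), which points northwest.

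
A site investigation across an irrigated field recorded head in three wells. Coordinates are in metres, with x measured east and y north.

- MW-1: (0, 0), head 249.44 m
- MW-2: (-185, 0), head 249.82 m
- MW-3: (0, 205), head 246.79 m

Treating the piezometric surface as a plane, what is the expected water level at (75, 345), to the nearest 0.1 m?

244.8 m

∂h/∂x = (249.82 − 249.44) / (-185 − 0) = -0.002054
∂h/∂y = (246.79 − 249.44) / (205 − 0) = -0.01293
h(75, 345) = 249.44 + (-0.002054)·(75) + (-0.01293)·(345) = 249.44 -0.154 -4.460 = 244.826 m.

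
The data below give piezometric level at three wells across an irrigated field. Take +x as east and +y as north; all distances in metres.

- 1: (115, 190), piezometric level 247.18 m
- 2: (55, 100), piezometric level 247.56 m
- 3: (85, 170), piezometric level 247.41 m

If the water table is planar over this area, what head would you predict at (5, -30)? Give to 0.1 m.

Taking 1 as reference: 2−1 = (-60, -90, +0.38); 3−1 = (-30, -20, +0.23).
Determinant of the coordinate differences = (-60)·(-20) − (-30)·(-90) = -1500.
∂h/∂x = [(+0.38)·(-20) − (+0.23)·(-90)] / -1500 = -0.008733
∂h/∂y = [(-60)·(+0.23) − (-30)·(+0.38)] / -1500 = +0.001600
h(5, -30) = 247.18 + (-0.008733)·(-110) + (+0.001600)·(-220) = 247.18 +0.961 -0.352 = 247.789 m.

247.8 m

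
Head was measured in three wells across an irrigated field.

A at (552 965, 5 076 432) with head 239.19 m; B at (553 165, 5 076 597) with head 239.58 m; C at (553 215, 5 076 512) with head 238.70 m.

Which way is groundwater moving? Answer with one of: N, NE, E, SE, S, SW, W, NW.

SE

Differences from A: to B (Δx, Δy, Δh) = (200, 165, +0.39); to C = (250, 80, -0.49).
Solve a·Δx + b·Δy = Δh: det = 200·80 − 250·165 = -25250.
∂h/∂x = [(+0.39)·80 − (-0.49)·165] / -25250 = -0.004438
∂h/∂y = [200·(-0.49) − 250·(+0.39)] / -25250 = +0.007743
Flow = −∇h = (+0.004438 east, -0.007743 north), which points southeast.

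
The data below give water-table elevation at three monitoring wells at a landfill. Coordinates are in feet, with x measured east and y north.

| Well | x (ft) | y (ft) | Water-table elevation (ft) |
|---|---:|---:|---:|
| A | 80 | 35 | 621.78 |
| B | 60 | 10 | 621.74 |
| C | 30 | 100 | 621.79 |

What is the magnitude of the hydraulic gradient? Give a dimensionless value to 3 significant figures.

With h = a·x + b·y + c and A as origin, the differences give:
  (-20)·a + (-25)·b = -0.04
  (-50)·a + 65·b = +0.01
Eliminate b (×65 and ×(-25), subtract): -2550·a = -2.350 → a = ∂h/∂x = +0.0009216
Back-substitute: b = ∂h/∂y = +0.0008627.
|∇h| = √(0.0009216² + 0.0008627²) = 0.001262

0.00126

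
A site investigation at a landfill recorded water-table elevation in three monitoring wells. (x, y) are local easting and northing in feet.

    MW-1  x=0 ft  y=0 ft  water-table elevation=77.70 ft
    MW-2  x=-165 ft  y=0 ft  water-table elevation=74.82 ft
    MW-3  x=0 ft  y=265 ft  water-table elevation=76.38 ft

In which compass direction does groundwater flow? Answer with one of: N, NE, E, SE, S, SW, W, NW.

∂h/∂x = (74.82 − 77.70) / (-165 − 0) = +0.01745
∂h/∂y = (76.38 − 77.70) / (265 − 0) = -0.004981
Flow = −∇h = (-0.01745 east, +0.004981 north), which points west.

W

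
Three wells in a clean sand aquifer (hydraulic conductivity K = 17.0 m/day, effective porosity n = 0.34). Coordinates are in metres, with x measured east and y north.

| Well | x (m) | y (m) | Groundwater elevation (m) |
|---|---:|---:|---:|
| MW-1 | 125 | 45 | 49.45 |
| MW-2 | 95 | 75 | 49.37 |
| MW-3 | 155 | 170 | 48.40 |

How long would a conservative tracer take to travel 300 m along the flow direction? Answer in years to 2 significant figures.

1.9 years

Differences from MW-1: to MW-2 (Δx, Δy, Δh) = (-30, 30, -0.08); to MW-3 = (30, 125, -1.05).
Solve a·Δx + b·Δy = Δh: det = (-30)·125 − 30·30 = -4650.
∂h/∂x = [(-0.08)·125 − (-1.05)·30] / -4650 = -0.004624
∂h/∂y = [(-30)·(-1.05) − 30·(-0.08)] / -4650 = -0.007290
|∇h| = √(-0.004624² + -0.007290²) = 0.008633
Seepage velocity v = K·i/n = 17.0 × 0.008633 / 0.34 = 0.4316 m/day.
t = 300 / 0.4316 = 695.1 days = 1.9 years.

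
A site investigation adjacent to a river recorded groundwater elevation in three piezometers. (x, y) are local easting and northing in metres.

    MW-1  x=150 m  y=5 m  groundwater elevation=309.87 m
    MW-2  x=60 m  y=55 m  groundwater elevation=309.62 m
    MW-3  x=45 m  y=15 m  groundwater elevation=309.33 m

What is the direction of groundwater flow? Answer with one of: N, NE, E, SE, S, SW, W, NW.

Differences from MW-1: to MW-2 (Δx, Δy, Δh) = (-90, 50, -0.25); to MW-3 = (-105, 10, -0.54).
Solve a·Δx + b·Δy = Δh: det = (-90)·10 − (-105)·50 = 4350.
∂h/∂x = [(-0.25)·10 − (-0.54)·50] / 4350 = +0.005632
∂h/∂y = [(-90)·(-0.54) − (-105)·(-0.25)] / 4350 = +0.005138
Flow = −∇h = (-0.005632 east, -0.005138 north), which points southwest.

SW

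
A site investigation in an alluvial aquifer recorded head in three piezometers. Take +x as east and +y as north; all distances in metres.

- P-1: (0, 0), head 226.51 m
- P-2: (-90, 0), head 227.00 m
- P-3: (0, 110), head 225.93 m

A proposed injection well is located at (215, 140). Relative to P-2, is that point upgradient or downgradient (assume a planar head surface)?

∂h/∂x = (227.00 − 226.51) / (-90 − 0) = -0.005444
∂h/∂y = (225.93 − 226.51) / (110 − 0) = -0.005273
Head at (215, 140) = 226.51 + (-0.005444)·(215) + (-0.005273)·(140) = 224.60 m.
That is lower than the 227.00 m at P-2, so the point is downgradient.

downgradient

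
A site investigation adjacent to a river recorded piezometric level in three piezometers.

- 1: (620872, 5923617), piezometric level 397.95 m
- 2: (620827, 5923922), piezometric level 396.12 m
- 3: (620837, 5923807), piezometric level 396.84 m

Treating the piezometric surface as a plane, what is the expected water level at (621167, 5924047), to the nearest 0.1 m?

393.8 m

Three-point gradient (reference 1): Δ to 2 = (-45, 305, -1.83), Δ to 3 = (-35, 190, -1.11).
∂h/∂x = -0.004306, ∂h/∂y = -0.006635 (det = 2125).
h(621167, 5924047) = 397.95 + (-0.004306)·(295) + (-0.006635)·(430) = 397.95 -1.270 -2.853 = 393.827 m.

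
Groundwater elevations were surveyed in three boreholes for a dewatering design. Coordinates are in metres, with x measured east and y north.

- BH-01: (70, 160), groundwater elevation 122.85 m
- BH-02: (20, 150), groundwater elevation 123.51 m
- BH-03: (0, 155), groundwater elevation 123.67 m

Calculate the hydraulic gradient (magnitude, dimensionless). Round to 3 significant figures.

Differences from BH-01: to BH-02 (Δx, Δy, Δh) = (-50, -10, +0.66); to BH-03 = (-70, -5, +0.82).
Solve a·Δx + b·Δy = Δh: det = (-50)·(-5) − (-70)·(-10) = -450.
∂h/∂x = [(+0.66)·(-5) − (+0.82)·(-10)] / -450 = -0.01089
∂h/∂y = [(-50)·(+0.82) − (-70)·(+0.66)] / -450 = -0.01156
|∇h| = √(-0.01089² + -0.01156²) = 0.01588

0.0159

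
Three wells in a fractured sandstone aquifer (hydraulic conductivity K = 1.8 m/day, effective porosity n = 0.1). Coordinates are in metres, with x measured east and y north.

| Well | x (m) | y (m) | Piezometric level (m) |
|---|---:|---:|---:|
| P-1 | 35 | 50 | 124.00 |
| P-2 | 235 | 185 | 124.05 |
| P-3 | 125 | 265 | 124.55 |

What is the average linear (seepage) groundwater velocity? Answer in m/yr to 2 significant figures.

Differences from P-1: to P-2 (Δx, Δy, Δh) = (200, 135, +0.05); to P-3 = (90, 215, +0.55).
Determinant of the coordinate differences = 200·215 − 90·135 = 30850.
∂h/∂x = [(+0.05)·215 − (+0.55)·135] / 30850 = -0.002058
∂h/∂y = [200·(+0.55) − 90·(+0.05)] / 30850 = +0.003420
|∇h| = √(-0.002058² + 0.003420²) = 0.003991
Seepage velocity v = K·i/n = 1.8 × 0.003991 / 0.1 = 0.07184 m/day = 26.24 m/yr.

26 m/yr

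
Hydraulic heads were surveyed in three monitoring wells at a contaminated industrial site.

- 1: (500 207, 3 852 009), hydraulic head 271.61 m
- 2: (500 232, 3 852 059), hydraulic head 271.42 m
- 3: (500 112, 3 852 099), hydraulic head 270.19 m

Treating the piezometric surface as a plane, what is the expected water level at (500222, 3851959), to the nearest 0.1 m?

With h = a·x + b·y + c and 1 as origin, the differences give:
  25·a + 50·b = -0.19
  (-95)·a + 90·b = -1.42
Eliminate b (×90 and ×50, subtract): 7000·a = 53.900 → a = ∂h/∂x = +0.007700
Back-substitute: b = ∂h/∂y = -0.007650.
h(500222, 3851959) = 271.61 + (+0.007700)·(15) + (-0.007650)·(-50) = 271.61 +0.116 +0.383 = 272.108 m.

272.1 m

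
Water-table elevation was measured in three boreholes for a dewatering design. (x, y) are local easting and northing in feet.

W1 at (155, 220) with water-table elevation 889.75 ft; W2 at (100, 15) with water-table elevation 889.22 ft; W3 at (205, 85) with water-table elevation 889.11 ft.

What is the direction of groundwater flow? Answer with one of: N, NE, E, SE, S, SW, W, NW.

SE

Differences from W1: to W2 (Δx, Δy, Δh) = (-55, -205, -0.53); to W3 = (50, -135, -0.64).
Determinant of the coordinate differences = (-55)·(-135) − 50·(-205) = 17675.
∂h/∂x = [(-0.53)·(-135) − (-0.64)·(-205)] / 17675 = -0.003375
∂h/∂y = [(-55)·(-0.64) − 50·(-0.53)] / 17675 = +0.003491
Flow = −∇h = (+0.003375 east, -0.003491 north), which points southeast.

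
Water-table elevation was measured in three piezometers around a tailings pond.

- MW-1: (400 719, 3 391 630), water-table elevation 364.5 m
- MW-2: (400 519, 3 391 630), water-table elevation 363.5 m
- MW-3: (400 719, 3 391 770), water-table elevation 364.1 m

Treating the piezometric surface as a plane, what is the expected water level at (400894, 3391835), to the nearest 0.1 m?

∂h/∂x = (363.5 − 364.5) / (400519 − 400719) = +0.005000
∂h/∂y = (364.1 − 364.5) / (3391770 − 3391630) = -0.002857
h(400894, 3391835) = 364.5 + (+0.005000)·(175) + (-0.002857)·(205) = 364.5 +0.875 -0.586 = 364.789 m.

364.8 m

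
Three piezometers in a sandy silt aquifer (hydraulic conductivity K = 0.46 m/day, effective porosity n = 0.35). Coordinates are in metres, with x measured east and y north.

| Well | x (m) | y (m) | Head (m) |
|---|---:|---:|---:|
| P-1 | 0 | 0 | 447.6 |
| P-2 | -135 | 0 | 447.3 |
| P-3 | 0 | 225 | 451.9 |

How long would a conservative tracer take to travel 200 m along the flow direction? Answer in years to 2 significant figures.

22 years

∂h/∂x = (447.3 − 447.6) / (-135 − 0) = +0.002222
∂h/∂y = (451.9 − 447.6) / (225 − 0) = +0.01911
|∇h| = √(0.002222² + 0.01911²) = 0.01924
Seepage velocity v = K·i/n = 0.46 × 0.01924 / 0.35 = 0.02529 m/day.
t = 200 / 0.02529 = 7908 days = 21.7 years.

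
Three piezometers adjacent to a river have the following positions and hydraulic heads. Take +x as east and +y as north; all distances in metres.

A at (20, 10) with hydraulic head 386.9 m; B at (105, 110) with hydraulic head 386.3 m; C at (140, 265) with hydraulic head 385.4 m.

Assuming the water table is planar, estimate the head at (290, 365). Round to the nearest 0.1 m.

384.8 m

Taking A as reference: B−A = (85, 100, -0.6); C−A = (120, 255, -1.5).
Determinant of the coordinate differences = 85·255 − 120·100 = 9675.
∂h/∂x = [(-0.6)·255 − (-1.5)·100] / 9675 = -0.0003101
∂h/∂y = [85·(-1.5) − 120·(-0.6)] / 9675 = -0.005736
h(290, 365) = 386.9 + (-0.0003101)·(270) + (-0.005736)·(355) = 386.9 -0.084 -2.036 = 384.780 m.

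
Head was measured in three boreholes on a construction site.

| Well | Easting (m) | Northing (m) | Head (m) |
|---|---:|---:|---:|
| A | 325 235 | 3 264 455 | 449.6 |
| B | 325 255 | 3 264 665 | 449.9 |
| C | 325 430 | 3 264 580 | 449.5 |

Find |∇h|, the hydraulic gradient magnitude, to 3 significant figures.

With h = a·x + b·y + c and A as origin, the differences give:
  20·a + 210·b = +0.3
  195·a + 125·b = -0.1
Eliminate b (×125 and ×210, subtract): -38450·a = 58.50 → a = ∂h/∂x = -0.001521
Back-substitute: b = ∂h/∂y = +0.001573.
|∇h| = √(-0.001521² + 0.001573²) = 0.002188

0.00219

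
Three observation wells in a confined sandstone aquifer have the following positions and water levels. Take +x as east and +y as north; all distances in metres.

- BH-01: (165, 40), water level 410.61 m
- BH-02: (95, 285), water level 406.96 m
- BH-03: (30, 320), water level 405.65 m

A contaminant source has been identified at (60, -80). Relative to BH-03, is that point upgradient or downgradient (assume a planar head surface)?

Taking BH-01 as reference: BH-02−BH-01 = (-70, 245, -3.65); BH-03−BH-01 = (-135, 280, -4.96).
Determinant of the coordinate differences = (-70)·280 − (-135)·245 = 13475.
∂h/∂x = [(-3.65)·280 − (-4.96)·245] / 13475 = +0.01434
∂h/∂y = [(-70)·(-4.96) − (-135)·(-3.65)] / 13475 = -0.01080
Head at (60, -80) = 410.61 + (+0.01434)·(-105) + (-0.01080)·(-120) = 410.40 m.
That is higher than the 405.65 m at BH-03, so the point is upgradient.

upgradient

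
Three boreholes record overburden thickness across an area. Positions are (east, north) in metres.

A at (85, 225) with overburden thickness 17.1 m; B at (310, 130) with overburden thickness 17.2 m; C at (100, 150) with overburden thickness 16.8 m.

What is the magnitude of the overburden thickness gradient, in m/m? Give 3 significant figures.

Three-point gradient (reference A): Δ to B = (225, -95, +0.1), Δ to C = (15, -75, -0.3).
∂d/∂x = +0.002330, ∂d/∂y = +0.004466 (det = -15450).
|∇f| = √(0.002330² + 0.004466²) = 0.005037 m/m

0.00504 m/m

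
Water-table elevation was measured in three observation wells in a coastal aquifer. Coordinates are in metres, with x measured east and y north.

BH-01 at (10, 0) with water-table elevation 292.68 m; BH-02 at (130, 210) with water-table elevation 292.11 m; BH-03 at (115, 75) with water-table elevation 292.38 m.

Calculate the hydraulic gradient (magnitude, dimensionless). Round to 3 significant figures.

Three-point gradient (reference BH-01): Δ to BH-02 = (120, 210, -0.57), Δ to BH-03 = (105, 75, -0.30).
∂h/∂x = -0.001552, ∂h/∂y = -0.001828 (det = -13050).
|∇h| = √(-0.001552² + -0.001828²) = 0.002398

0.00240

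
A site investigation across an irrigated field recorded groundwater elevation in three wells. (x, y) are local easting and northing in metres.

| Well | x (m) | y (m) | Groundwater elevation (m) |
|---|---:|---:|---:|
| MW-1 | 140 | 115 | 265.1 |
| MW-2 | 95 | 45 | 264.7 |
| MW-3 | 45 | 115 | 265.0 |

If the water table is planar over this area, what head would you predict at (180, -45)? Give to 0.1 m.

Differences from MW-1: to MW-2 (Δx, Δy, Δh) = (-45, -70, -0.4); to MW-3 = (-95, 0, -0.1).
Determinant of the coordinate differences = (-45)·0 − (-95)·(-70) = -6650.
∂h/∂x = [(-0.4)·0 − (-0.1)·(-70)] / -6650 = +0.001053
∂h/∂y = [(-45)·(-0.1) − (-95)·(-0.4)] / -6650 = +0.005038
h(180, -45) = 265.1 + (+0.001053)·(40) + (+0.005038)·(-160) = 265.1 +0.042 -0.806 = 264.336 m.

264.3 m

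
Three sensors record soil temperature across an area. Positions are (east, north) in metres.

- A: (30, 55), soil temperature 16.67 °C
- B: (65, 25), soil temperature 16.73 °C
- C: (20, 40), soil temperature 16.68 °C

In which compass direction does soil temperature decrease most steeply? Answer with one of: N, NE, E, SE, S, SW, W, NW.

NW

Differences from A: to B (Δx, Δy, Δh) = (35, -30, +0.06); to C = (-10, -15, +0.01).
Determinant of the coordinate differences = 35·(-15) − (-10)·(-30) = -825.
∂T/∂x = [(+0.06)·(-15) − (+0.01)·(-30)] / -825 = +0.0007273
∂T/∂y = [35·(+0.01) − (-10)·(+0.06)] / -825 = -0.001152
Steepest decrease is along −∇f = (-0.0007273 E, +0.001152 N) → northwest.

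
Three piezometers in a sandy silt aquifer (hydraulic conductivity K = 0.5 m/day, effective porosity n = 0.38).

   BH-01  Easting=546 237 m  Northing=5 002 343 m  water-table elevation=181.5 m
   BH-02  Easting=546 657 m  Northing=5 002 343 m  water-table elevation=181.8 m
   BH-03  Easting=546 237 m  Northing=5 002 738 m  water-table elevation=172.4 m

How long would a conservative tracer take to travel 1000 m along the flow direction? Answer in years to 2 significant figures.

∂h/∂x = (181.8 − 181.5) / (546657 − 546237) = +0.0007143
∂h/∂y = (172.4 − 181.5) / (5002738 − 5002343) = -0.02304
|∇h| = √(0.0007143² + -0.02304²) = 0.02305
Seepage velocity v = K·i/n = 0.5 × 0.02305 / 0.38 = 0.03033 m/day.
t = 1000 / 0.03033 = 3.297e+04 days = 90.3 years.

90 years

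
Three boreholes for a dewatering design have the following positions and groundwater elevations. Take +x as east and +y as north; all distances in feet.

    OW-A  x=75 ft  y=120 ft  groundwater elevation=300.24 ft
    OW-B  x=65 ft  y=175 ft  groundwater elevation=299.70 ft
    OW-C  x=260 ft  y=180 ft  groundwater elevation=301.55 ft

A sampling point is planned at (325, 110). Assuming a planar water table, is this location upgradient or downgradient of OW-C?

upgradient

Differences from OW-A: to OW-B (Δx, Δy, Δh) = (-10, 55, -0.54); to OW-C = (185, 60, +1.31).
Solve a·Δx + b·Δy = Δh: det = (-10)·60 − 185·55 = -10775.
∂h/∂x = [(-0.54)·60 − (+1.31)·55] / -10775 = +0.009694
∂h/∂y = [(-10)·(+1.31) − 185·(-0.54)] / -10775 = -0.008056
Head at (325, 110) = 300.24 + (+0.009694)·(250) + (-0.008056)·(-10) = 302.74 ft.
That is higher than the 301.55 ft at OW-C, so the point is upgradient.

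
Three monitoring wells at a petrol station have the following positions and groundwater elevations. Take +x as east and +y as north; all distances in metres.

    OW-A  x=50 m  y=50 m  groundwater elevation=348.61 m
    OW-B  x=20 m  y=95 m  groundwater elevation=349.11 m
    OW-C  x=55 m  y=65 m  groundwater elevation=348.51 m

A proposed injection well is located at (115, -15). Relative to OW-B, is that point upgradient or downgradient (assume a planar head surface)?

downgradient

Taking OW-A as reference: OW-B−OW-A = (-30, 45, +0.50); OW-C−OW-A = (5, 15, -0.10).
Solve a·Δx + b·Δy = Δh: det = (-30)·15 − 5·45 = -675.
∂h/∂x = [(+0.50)·15 − (-0.10)·45] / -675 = -0.01778
∂h/∂y = [(-30)·(-0.10) − 5·(+0.50)] / -675 = -0.0007407
Head at (115, -15) = 348.61 + (-0.01778)·(65) + (-0.0007407)·(-65) = 347.50 m.
That is lower than the 349.11 m at OW-B, so the point is downgradient.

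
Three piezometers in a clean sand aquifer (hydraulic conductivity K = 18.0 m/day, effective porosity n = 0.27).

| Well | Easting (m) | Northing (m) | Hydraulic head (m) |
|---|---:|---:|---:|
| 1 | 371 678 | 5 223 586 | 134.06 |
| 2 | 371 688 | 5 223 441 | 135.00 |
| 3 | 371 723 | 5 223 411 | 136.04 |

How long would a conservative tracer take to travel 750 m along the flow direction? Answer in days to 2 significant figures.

430 days

With h = a·x + b·y + c and 1 as origin, the differences give:
  10·a + (-145)·b = +0.94
  45·a + (-175)·b = +1.98
Eliminate b (×(-175) and ×(-145), subtract): 4775·a = 122.600 → a = ∂h/∂x = +0.02568
Back-substitute: b = ∂h/∂y = -0.004712.
|∇h| = √(0.02568² + -0.004712²) = 0.02611
Seepage velocity v = K·i/n = 18.0 × 0.02611 / 0.27 = 1.741 m/day.
t = 750 / 1.741 = 430.8 days.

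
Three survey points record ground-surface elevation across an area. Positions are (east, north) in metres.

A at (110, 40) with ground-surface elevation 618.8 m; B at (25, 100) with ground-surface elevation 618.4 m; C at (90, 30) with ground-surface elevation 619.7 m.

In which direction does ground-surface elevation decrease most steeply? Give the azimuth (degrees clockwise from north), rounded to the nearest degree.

031°

Three-point gradient (reference A): Δ to B = (-85, 60, -0.4), Δ to C = (-20, -10, +0.9).
∂z/∂x = -0.02439, ∂z/∂y = -0.04122 (det = 2050).
Steepest decrease is along −∇f: components (+0.02439 E, +0.04122 N).
Azimuth = atan2(+0.02439, +0.04122) = 30.6° ≈ 031°.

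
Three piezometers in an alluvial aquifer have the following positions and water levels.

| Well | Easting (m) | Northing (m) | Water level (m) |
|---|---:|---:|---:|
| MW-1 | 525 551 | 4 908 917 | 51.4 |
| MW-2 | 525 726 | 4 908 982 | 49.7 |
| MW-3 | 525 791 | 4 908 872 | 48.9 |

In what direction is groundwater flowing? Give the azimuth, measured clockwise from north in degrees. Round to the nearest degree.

Differences from MW-1: to MW-2 (Δx, Δy, Δh) = (175, 65, -1.7); to MW-3 = (240, -45, -2.5).
Determinant of the coordinate differences = 175·(-45) − 240·65 = -23475.
∂h/∂x = [(-1.7)·(-45) − (-2.5)·65] / -23475 = -0.01018
∂h/∂y = [175·(-2.5) − 240·(-1.7)] / -23475 = +0.001257
Flow direction (−∇h) has components (+0.01018 E, -0.001257 N).
Azimuth = atan2(E, N) = atan2(+0.01018, -0.001257) = 97.0° ≈ 097°.

097°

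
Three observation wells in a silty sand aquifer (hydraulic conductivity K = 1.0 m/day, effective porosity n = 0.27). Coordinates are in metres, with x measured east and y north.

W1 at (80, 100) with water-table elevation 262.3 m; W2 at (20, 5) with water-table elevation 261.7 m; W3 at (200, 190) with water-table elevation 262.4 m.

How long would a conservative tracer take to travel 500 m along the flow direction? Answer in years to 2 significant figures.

28 years

With h = a·x + b·y + c and W1 as origin, the differences give:
  (-60)·a + (-95)·b = -0.6
  120·a + 90·b = +0.1
Eliminate b (×90 and ×(-95), subtract): 6000·a = -44.50 → a = ∂h/∂x = -0.007417
Back-substitute: b = ∂h/∂y = +0.01100.
|∇h| = √(-0.007417² + 0.01100²) = 0.01327
Seepage velocity v = K·i/n = 1.0 × 0.01327 / 0.27 = 0.04915 m/day.
t = 500 / 0.04915 = 1.017e+04 days = 27.8 years.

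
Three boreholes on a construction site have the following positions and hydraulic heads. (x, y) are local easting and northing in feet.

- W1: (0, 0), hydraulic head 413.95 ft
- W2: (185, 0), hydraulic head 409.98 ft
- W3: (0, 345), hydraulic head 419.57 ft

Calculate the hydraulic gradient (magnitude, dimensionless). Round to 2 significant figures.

0.027

∂h/∂x = (409.98 − 413.95) / (185 − 0) = -0.02146
∂h/∂y = (419.57 − 413.95) / (345 − 0) = +0.01629
|∇h| = √(-0.02146² + 0.01629²) = 0.02694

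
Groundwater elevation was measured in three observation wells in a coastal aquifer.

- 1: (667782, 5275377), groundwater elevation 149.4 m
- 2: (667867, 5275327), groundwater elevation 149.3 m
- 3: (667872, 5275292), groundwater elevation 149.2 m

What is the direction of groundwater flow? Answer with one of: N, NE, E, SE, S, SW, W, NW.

Differences from 1: to 2 (Δx, Δy, Δh) = (85, -50, -0.1); to 3 = (90, -85, -0.2).
Solve a·Δx + b·Δy = Δh: det = 85·(-85) − 90·(-50) = -2725.
∂h/∂x = [(-0.1)·(-85) − (-0.2)·(-50)] / -2725 = +0.0005505
∂h/∂y = [85·(-0.2) − 90·(-0.1)] / -2725 = +0.002936
Flow = −∇h = (-0.0005505 east, -0.002936 north), which points south.

S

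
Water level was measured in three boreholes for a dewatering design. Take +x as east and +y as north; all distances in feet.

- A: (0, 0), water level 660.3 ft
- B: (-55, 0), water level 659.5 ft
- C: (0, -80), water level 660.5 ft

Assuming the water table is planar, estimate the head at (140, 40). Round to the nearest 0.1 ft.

∂h/∂x = (659.5 − 660.3) / (-55 − 0) = +0.01455
∂h/∂y = (660.5 − 660.3) / (-80 − 0) = -0.002500
h(140, 40) = 660.3 + (+0.01455)·(140) + (-0.002500)·(40) = 660.3 +2.036 -0.100 = 662.236 ft.

662.2 ft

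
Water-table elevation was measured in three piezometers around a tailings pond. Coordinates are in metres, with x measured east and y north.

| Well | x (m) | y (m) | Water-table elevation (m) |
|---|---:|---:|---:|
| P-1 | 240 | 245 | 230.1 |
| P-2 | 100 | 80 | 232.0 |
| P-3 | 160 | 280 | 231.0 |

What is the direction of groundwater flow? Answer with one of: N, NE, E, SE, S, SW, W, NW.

E

Taking P-1 as reference: P-2−P-1 = (-140, -165, +1.9); P-3−P-1 = (-80, 35, +0.9).
Solve a·Δx + b·Δy = Δh: det = (-140)·35 − (-80)·(-165) = -18100.
∂h/∂x = [(+1.9)·35 − (+0.9)·(-165)] / -18100 = -0.01188
∂h/∂y = [(-140)·(+0.9) − (-80)·(+1.9)] / -18100 = -0.001436
Flow = −∇h = (+0.01188 east, +0.001436 north), which points east.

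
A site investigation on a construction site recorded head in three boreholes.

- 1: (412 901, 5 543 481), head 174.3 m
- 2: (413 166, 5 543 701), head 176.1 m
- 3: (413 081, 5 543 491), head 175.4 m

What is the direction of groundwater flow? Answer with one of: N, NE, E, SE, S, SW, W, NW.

W

With h = a·x + b·y + c and 1 as origin, the differences give:
  265·a + 220·b = +1.8
  180·a + 10·b = +1.1
Eliminate b (×10 and ×220, subtract): -36950·a = -224.00 → a = ∂h/∂x = +0.006062
Back-substitute: b = ∂h/∂y = +0.0008796.
Flow = −∇h = (-0.006062 east, -0.0008796 north), which points west.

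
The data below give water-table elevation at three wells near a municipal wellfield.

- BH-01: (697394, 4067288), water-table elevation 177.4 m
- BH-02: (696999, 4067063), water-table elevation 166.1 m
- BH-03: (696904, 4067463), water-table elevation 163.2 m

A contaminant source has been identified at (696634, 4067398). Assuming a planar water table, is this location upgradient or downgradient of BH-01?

downgradient

Differences from BH-01: to BH-02 (Δx, Δy, Δh) = (-395, -225, -11.3); to BH-03 = (-490, 175, -14.2).
Determinant of the coordinate differences = (-395)·175 − (-490)·(-225) = -179375.
∂h/∂x = [(-11.3)·175 − (-14.2)·(-225)] / -179375 = +0.02884
∂h/∂y = [(-395)·(-14.2) − (-490)·(-11.3)] / -179375 = -0.0004014
Head at (696634, 4067398) = 177.4 + (+0.02884)·(-760) + (-0.0004014)·(110) = 155.44 m.
That is lower than the 177.4 m at BH-01, so the point is downgradient.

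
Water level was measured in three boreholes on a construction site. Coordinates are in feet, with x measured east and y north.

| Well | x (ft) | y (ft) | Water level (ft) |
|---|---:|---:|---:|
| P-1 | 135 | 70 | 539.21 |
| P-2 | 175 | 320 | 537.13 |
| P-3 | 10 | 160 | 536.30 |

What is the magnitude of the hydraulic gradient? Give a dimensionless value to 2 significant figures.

Taking P-1 as reference: P-2−P-1 = (40, 250, -2.08); P-3−P-1 = (-125, 90, -2.91).
Determinant of the coordinate differences = 40·90 − (-125)·250 = 34850.
∂h/∂x = [(-2.08)·90 − (-2.91)·250] / 34850 = +0.01550
∂h/∂y = [40·(-2.91) − (-125)·(-2.08)] / 34850 = -0.01080
|∇h| = √(0.01550² + -0.01080²) = 0.01889

0.019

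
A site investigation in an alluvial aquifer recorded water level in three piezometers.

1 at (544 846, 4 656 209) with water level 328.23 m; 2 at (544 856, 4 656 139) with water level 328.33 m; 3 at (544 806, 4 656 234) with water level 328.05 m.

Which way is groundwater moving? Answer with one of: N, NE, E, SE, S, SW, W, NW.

W

Differences from 1: to 2 (Δx, Δy, Δh) = (10, -70, +0.10); to 3 = (-40, 25, -0.18).
Determinant of the coordinate differences = 10·25 − (-40)·(-70) = -2550.
∂h/∂x = [(+0.10)·25 − (-0.18)·(-70)] / -2550 = +0.003961
∂h/∂y = [10·(-0.18) − (-40)·(+0.10)] / -2550 = -0.0008627
Flow = −∇h = (-0.003961 east, +0.0008627 north), which points west.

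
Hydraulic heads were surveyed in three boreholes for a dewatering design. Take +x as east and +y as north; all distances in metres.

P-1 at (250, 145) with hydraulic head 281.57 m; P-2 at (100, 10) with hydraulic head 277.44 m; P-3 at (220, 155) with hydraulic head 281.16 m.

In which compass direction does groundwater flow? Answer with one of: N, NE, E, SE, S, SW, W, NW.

SW

Differences from P-1: to P-2 (Δx, Δy, Δh) = (-150, -135, -4.13); to P-3 = (-30, 10, -0.41).
Determinant of the coordinate differences = (-150)·10 − (-30)·(-135) = -5550.
∂h/∂x = [(-4.13)·10 − (-0.41)·(-135)] / -5550 = +0.01741
∂h/∂y = [(-150)·(-0.41) − (-30)·(-4.13)] / -5550 = +0.01124
Flow = −∇h = (-0.01741 east, -0.01124 north), which points southwest.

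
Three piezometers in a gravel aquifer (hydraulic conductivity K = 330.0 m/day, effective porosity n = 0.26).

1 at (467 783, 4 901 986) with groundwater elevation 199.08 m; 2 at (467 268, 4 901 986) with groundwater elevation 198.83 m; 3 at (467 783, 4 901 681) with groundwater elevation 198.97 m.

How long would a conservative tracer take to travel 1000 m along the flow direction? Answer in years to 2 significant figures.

3.6 years

∂h/∂x = (198.83 − 199.08) / (467268 − 467783) = +0.0004854
∂h/∂y = (198.97 − 199.08) / (4901681 − 4901986) = +0.0003607
|∇h| = √(0.0004854² + 0.0003607²) = 0.0006047
Seepage velocity v = K·i/n = 330.0 × 0.0006047 / 0.26 = 0.7675 m/day.
t = 1000 / 0.7675 = 1303 days = 3.57 years.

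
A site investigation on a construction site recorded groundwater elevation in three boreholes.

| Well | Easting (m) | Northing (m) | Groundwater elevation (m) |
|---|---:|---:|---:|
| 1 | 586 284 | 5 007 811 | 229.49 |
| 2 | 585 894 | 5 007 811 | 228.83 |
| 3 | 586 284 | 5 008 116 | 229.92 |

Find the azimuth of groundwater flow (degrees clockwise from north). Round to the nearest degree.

230°

∂h/∂x = (228.83 − 229.49) / (585894 − 586284) = +0.001692
∂h/∂y = (229.92 − 229.49) / (5008116 − 5007811) = +0.001410
Flow direction (−∇h) has components (-0.001692 E, -0.001410 N).
Azimuth = atan2(E, N) = atan2(-0.001692, -0.001410) = 230.2° ≈ 230°.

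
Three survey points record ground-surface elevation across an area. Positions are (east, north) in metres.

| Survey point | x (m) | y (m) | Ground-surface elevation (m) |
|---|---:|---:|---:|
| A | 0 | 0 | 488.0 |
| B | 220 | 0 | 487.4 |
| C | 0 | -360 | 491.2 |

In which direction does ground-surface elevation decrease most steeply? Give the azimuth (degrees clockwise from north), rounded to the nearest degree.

∂z/∂x = (487.4 − 488.0) / (220 − 0) = -0.002727
∂z/∂y = (491.2 − 488.0) / (-360 − 0) = -0.008889
Steepest decrease is along −∇f: components (+0.002727 E, +0.008889 N).
Azimuth = atan2(+0.002727, +0.008889) = 17.1° ≈ 017°.

017°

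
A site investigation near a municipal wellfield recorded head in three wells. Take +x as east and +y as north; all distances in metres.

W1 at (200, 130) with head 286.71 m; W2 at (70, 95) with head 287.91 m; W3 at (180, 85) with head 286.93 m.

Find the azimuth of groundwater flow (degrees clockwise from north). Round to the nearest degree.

Three-point gradient (reference W1): Δ to W2 = (-130, -35, +1.20), Δ to W3 = (-20, -45, +0.22).
∂h/∂x = -0.008990, ∂h/∂y = -0.0008932 (det = 5150).
Flow direction (−∇h) has components (+0.008990 E, +0.0008932 N).
Azimuth = atan2(E, N) = atan2(+0.008990, +0.0008932) = 84.3° ≈ 084°.

084°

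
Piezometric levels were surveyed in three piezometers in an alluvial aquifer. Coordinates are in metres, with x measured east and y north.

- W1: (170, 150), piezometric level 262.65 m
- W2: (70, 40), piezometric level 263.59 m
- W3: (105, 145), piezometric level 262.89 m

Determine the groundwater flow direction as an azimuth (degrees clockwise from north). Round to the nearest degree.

030°

Three-point gradient (reference W1): Δ to W2 = (-100, -110, +0.94), Δ to W3 = (-65, -5, +0.24).
∂h/∂x = -0.003263, ∂h/∂y = -0.005579 (det = -6650).
Flow direction (−∇h) has components (+0.003263 E, +0.005579 N).
Azimuth = atan2(E, N) = atan2(+0.003263, +0.005579) = 30.3° ≈ 030°.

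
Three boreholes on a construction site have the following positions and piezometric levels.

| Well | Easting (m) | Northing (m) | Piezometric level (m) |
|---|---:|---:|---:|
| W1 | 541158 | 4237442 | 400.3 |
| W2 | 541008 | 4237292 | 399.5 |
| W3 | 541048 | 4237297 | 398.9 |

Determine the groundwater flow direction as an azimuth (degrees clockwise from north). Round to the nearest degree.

142°

Three-point gradient (reference W1): Δ to W2 = (-150, -150, -0.8), Δ to W3 = (-110, -145, -1.4).
∂h/∂x = -0.01790, ∂h/∂y = +0.02324 (det = 5250).
Flow direction (−∇h) has components (+0.01790 E, -0.02324 N).
Azimuth = atan2(E, N) = atan2(+0.01790, -0.02324) = 142.4° ≈ 142°.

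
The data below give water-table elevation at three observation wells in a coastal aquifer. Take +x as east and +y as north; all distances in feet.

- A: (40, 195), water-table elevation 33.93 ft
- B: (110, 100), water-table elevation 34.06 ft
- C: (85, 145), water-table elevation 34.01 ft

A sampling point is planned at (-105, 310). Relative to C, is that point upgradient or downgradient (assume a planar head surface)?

With h = a·x + b·y + c and A as origin, the differences give:
  70·a + (-95)·b = +0.13
  45·a + (-50)·b = +0.08
Eliminate b (×(-50) and ×(-95), subtract): 775·a = 1.100 → a = ∂h/∂x = +0.001419
Back-substitute: b = ∂h/∂y = -0.0003226.
Head at (-105, 310) = 33.93 + (+0.001419)·(-145) + (-0.0003226)·(115) = 33.69 ft.
That is lower than the 34.01 ft at C, so the point is downgradient.

downgradient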